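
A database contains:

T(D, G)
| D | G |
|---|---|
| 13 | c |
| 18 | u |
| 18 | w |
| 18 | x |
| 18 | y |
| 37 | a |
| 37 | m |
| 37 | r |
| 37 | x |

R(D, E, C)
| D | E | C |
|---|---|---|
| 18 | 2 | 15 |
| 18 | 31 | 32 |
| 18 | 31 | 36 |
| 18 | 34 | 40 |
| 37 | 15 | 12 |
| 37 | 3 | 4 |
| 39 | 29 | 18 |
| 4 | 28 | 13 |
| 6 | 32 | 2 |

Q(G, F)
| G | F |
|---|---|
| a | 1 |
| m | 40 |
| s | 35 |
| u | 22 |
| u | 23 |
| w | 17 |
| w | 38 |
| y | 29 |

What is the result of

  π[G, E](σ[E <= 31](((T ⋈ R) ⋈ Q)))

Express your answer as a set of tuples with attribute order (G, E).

Joining T and R on D yields {(18, u, 2, 15), (18, u, 31, 32), (18, u, 31, 36), (18, u, 34, 40), (18, w, 2, 15), (18, w, 31, 32), (18, w, 31, 36), (18, w, 34, 40), (18, x, 2, 15), (18, x, 31, 32), (18, x, 31, 36), (18, x, 34, 40), (18, y, 2, 15), (18, y, 31, 32), (18, y, 31, 36), (18, y, 34, 40), (37, a, 15, 12), (37, a, 3, 4), (37, m, 15, 12), (37, m, 3, 4), (37, r, 15, 12), (37, r, 3, 4), (37, x, 15, 12), (37, x, 3, 4)}.
Joining (T ⋈ R) and Q on G yields {(18, u, 2, 15, 22), (18, u, 2, 15, 23), (18, u, 31, 32, 22), (18, u, 31, 32, 23), (18, u, 31, 36, 22), (18, u, 31, 36, 23), (18, u, 34, 40, 22), (18, u, 34, 40, 23), (18, w, 2, 15, 17), (18, w, 2, 15, 38), (18, w, 31, 32, 17), (18, w, 31, 32, 38), (18, w, 31, 36, 17), (18, w, 31, 36, 38), (18, w, 34, 40, 17), (18, w, 34, 40, 38), (18, y, 2, 15, 29), (18, y, 31, 32, 29), (18, y, 31, 36, 29), (18, y, 34, 40, 29), (37, a, 15, 12, 1), (37, a, 3, 4, 1), (37, m, 15, 12, 40), (37, m, 3, 4, 40)}.
σ[E <= 31]: keep tuples satisfying E <= 31 → {(18, u, 2, 15, 22), (18, u, 2, 15, 23), (18, u, 31, 32, 22), (18, u, 31, 32, 23), (18, u, 31, 36, 22), (18, u, 31, 36, 23), (18, w, 2, 15, 17), (18, w, 2, 15, 38), (18, w, 31, 32, 17), (18, w, 31, 32, 38), (18, w, 31, 36, 17), (18, w, 31, 36, 38), (18, y, 2, 15, 29), (18, y, 31, 32, 29), (18, y, 31, 36, 29), (37, a, 15, 12, 1), (37, a, 3, 4, 1), (37, m, 15, 12, 40), (37, m, 3, 4, 40)}
π_{G, E} gives {(a, 15), (a, 3), (m, 15), (m, 3), (u, 2), (u, 31), (w, 2), (w, 31), (y, 2), (y, 31)} (9 duplicate(s) eliminated).

{(a, 15), (a, 3), (m, 15), (m, 3), (u, 2), (u, 31), (w, 2), (w, 31), (y, 2), (y, 31)}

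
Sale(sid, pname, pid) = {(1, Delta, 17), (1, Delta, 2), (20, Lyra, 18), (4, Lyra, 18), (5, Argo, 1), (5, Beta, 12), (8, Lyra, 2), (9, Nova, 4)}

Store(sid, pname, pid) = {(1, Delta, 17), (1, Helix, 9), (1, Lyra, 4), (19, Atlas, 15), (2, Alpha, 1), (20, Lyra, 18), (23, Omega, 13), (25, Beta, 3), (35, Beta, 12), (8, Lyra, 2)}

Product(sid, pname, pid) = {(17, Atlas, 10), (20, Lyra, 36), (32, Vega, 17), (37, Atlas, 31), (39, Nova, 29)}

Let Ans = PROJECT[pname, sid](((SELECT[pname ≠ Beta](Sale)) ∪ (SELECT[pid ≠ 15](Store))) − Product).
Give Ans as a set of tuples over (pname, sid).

{(Alpha, 2), (Argo, 5), (Beta, 25), (Beta, 35), (Delta, 1), (Helix, 1), (Lyra, 1), (Lyra, 20), (Lyra, 4), (Lyra, 8), (Nova, 9), (Omega, 23)}

Apply σ_{pname ≠ Beta}; surviving tuples: {(1, Delta, 17), (1, Delta, 2), (20, Lyra, 18), (4, Lyra, 18), (5, Argo, 1), (8, Lyra, 2), (9, Nova, 4)}
Apply σ_{pid ≠ 15}; surviving tuples: {(1, Delta, 17), (1, Helix, 9), (1, Lyra, 4), (2, Alpha, 1), (20, Lyra, 18), (23, Omega, 13), (25, Beta, 3), (35, Beta, 12), (8, Lyra, 2)}
Union: {(1, Delta, 17), (1, Delta, 2), (20, Lyra, 18), (4, Lyra, 18), (5, Argo, 1), (8, Lyra, 2), (9, Nova, 4)} with {(1, Delta, 17), (1, Helix, 9), (1, Lyra, 4), (2, Alpha, 1), (20, Lyra, 18), (23, Omega, 13), (25, Beta, 3), (35, Beta, 12), (8, Lyra, 2)} → {(1, Delta, 17), (1, Delta, 2), (1, Helix, 9), (1, Lyra, 4), (2, Alpha, 1), (20, Lyra, 18), (23, Omega, 13), (25, Beta, 3), (35, Beta, 12), (4, Lyra, 18), (5, Argo, 1), (8, Lyra, 2), (9, Nova, 4)}
Difference: {(1, Delta, 17), (1, Delta, 2), (1, Helix, 9), (1, Lyra, 4), (2, Alpha, 1), (20, Lyra, 18), (23, Omega, 13), (25, Beta, 3), (35, Beta, 12), (4, Lyra, 18), (5, Argo, 1), (8, Lyra, 2), (9, Nova, 4)} with {(17, Atlas, 10), (20, Lyra, 36), (32, Vega, 17), (37, Atlas, 31), (39, Nova, 29)} → {(1, Delta, 17), (1, Delta, 2), (1, Helix, 9), (1, Lyra, 4), (2, Alpha, 1), (20, Lyra, 18), (23, Omega, 13), (25, Beta, 3), (35, Beta, 12), (4, Lyra, 18), (5, Argo, 1), (8, Lyra, 2), (9, Nova, 4)}
π[pname, sid]: project onto (pname, sid) (1 duplicate(s) eliminated) → {(Alpha, 2), (Argo, 5), (Beta, 25), (Beta, 35), (Delta, 1), (Helix, 1), (Lyra, 1), (Lyra, 20), (Lyra, 4), (Lyra, 8), (Nova, 9), (Omega, 23)}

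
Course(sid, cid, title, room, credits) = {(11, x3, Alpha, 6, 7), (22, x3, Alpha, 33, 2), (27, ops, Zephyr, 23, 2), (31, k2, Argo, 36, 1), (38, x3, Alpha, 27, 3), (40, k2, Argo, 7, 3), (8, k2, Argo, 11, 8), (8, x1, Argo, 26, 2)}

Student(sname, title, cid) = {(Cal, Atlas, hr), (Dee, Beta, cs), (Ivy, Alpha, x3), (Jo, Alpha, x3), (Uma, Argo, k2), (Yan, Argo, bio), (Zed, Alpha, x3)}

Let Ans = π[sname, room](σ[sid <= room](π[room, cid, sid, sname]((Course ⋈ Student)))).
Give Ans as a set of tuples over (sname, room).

{(Ivy, 33), (Jo, 33), (Uma, 11), (Uma, 36), (Zed, 33)}

Joining Course and Student on cid, title yields {(11, x3, Alpha, 6, 7, Ivy), (11, x3, Alpha, 6, 7, Jo), (11, x3, Alpha, 6, 7, Zed), (22, x3, Alpha, 33, 2, Ivy), (22, x3, Alpha, 33, 2, Jo), (22, x3, Alpha, 33, 2, Zed), (31, k2, Argo, 36, 1, Uma), (38, x3, Alpha, 27, 3, Ivy), (38, x3, Alpha, 27, 3, Jo), (38, x3, Alpha, 27, 3, Zed), (40, k2, Argo, 7, 3, Uma), (8, k2, Argo, 11, 8, Uma)}.
Keep only column(s) room, cid, sid, sname: {(11, k2, 8, Uma), (27, x3, 38, Ivy), (27, x3, 38, Jo), (27, x3, 38, Zed), (33, x3, 22, Ivy), (33, x3, 22, Jo), (33, x3, 22, Zed), (36, k2, 31, Uma), (6, x3, 11, Ivy), (6, x3, 11, Jo), (6, x3, 11, Zed), (7, k2, 40, Uma)}
σ[sid <= room]: keep tuples satisfying sid <= room → {(11, k2, 8, Uma), (33, x3, 22, Ivy), (33, x3, 22, Jo), (33, x3, 22, Zed), (36, k2, 31, Uma)}
Keep only column(s) sname, room: {(Ivy, 33), (Jo, 33), (Uma, 11), (Uma, 36), (Zed, 33)}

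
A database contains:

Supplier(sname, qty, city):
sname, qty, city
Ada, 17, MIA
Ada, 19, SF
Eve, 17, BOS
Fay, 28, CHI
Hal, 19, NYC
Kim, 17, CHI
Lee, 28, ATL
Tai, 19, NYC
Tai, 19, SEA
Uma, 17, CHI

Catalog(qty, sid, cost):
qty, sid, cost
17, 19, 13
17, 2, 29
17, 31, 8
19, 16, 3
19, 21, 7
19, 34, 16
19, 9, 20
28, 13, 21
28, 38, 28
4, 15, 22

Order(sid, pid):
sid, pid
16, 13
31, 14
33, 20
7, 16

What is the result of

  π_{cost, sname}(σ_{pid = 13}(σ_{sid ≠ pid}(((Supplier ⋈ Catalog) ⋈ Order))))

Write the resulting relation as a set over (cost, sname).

{(3, Ada), (3, Hal), (3, Tai)}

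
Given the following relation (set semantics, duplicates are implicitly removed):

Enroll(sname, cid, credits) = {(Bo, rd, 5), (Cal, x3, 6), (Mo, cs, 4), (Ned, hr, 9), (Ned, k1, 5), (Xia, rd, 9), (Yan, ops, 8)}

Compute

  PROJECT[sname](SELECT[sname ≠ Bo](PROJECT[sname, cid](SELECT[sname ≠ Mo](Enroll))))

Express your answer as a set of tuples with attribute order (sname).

Apply σ_{sname ≠ Mo}; surviving tuples: {(Bo, rd, 5), (Cal, x3, 6), (Ned, hr, 9), (Ned, k1, 5), (Xia, rd, 9), (Yan, ops, 8)}
π_{sname, cid} gives {(Bo, rd), (Cal, x3), (Ned, hr), (Ned, k1), (Xia, rd), (Yan, ops)}.
Apply σ_{sname ≠ Bo}; surviving tuples: {(Cal, x3), (Ned, hr), (Ned, k1), (Xia, rd), (Yan, ops)}
π_{sname} gives {Cal, Ned, Xia, Yan} (1 duplicate(s) eliminated).

{Cal, Ned, Xia, Yan}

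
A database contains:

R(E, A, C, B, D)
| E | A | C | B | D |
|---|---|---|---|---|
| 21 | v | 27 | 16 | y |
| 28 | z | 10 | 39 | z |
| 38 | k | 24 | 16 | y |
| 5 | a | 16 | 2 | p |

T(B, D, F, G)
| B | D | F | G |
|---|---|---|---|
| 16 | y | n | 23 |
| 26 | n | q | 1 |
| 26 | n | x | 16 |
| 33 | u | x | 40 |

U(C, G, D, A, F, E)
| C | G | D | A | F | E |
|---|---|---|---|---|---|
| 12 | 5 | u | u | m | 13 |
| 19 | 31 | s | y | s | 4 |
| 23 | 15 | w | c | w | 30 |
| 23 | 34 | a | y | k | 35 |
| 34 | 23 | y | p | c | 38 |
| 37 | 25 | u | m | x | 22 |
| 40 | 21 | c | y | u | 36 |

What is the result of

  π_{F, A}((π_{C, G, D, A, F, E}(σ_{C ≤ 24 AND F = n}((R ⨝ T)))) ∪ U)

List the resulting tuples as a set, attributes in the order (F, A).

R ⋈ T (natural join on B, D): {(21, v, 27, 16, y, n, 23), (38, k, 24, 16, y, n, 23)}
Apply σ_{C ≤ 24 AND F = n}; surviving tuples: {(38, k, 24, 16, y, n, 23)}
π_{C, G, D, A, F, E} gives {(24, 23, y, k, n, 38)}.
Set union of the two operands is {(12, 5, u, u, m, 13), (19, 31, s, y, s, 4), (23, 15, w, c, w, 30), (23, 34, a, y, k, 35), (24, 23, y, k, n, 38), (34, 23, y, p, c, 38), (37, 25, u, m, x, 22), (40, 21, c, y, u, 36)}.
π_{F, A} gives {(c, p), (k, y), (m, u), (n, k), (s, y), (u, y), (w, c), (x, m)}.

{(c, p), (k, y), (m, u), (n, k), (s, y), (u, y), (w, c), (x, m)}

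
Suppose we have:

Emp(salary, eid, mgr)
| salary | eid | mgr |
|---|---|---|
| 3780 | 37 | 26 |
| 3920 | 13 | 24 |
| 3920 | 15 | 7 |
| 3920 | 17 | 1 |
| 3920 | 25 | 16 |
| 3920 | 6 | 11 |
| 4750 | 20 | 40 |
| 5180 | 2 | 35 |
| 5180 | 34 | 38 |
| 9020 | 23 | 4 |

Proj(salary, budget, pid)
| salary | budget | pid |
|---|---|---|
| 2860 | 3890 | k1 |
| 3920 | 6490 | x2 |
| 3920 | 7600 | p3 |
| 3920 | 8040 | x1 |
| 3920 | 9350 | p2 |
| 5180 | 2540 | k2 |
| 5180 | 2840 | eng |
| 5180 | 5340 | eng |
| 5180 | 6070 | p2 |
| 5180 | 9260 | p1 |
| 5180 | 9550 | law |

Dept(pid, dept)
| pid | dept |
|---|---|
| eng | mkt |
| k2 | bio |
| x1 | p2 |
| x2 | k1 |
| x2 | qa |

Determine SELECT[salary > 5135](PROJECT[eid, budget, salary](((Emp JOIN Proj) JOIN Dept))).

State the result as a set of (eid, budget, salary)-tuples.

{(2, 2540, 5180), (2, 2840, 5180), (2, 5340, 5180), (34, 2540, 5180), (34, 2840, 5180), (34, 5340, 5180)}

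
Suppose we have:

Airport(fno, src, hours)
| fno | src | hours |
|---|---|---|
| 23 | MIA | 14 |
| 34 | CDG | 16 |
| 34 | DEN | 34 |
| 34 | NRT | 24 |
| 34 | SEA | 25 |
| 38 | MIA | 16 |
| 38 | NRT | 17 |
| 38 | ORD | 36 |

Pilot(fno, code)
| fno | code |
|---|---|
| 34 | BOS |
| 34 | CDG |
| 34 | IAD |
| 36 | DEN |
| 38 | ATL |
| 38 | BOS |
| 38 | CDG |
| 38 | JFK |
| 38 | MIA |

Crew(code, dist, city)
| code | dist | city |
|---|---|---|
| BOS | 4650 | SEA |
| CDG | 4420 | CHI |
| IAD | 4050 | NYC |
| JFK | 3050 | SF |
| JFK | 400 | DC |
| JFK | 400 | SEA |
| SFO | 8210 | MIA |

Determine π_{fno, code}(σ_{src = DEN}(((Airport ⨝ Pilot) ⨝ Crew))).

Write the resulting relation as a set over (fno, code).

{(34, BOS), (34, CDG), (34, IAD)}

Joining Airport and Pilot on fno yields {(34, CDG, 16, BOS), (34, CDG, 16, CDG), (34, CDG, 16, IAD), (34, DEN, 34, BOS), (34, DEN, 34, CDG), (34, DEN, 34, IAD), (34, NRT, 24, BOS), (34, NRT, 24, CDG), (34, NRT, 24, IAD), (34, SEA, 25, BOS), (34, SEA, 25, CDG), (34, SEA, 25, IAD), (38, MIA, 16, ATL), (38, MIA, 16, BOS), (38, MIA, 16, CDG), (38, MIA, 16, JFK), (38, MIA, 16, MIA), (38, NRT, 17, ATL), (38, NRT, 17, BOS), (38, NRT, 17, CDG), (38, NRT, 17, JFK), (38, NRT, 17, MIA), (38, ORD, 36, ATL), (38, ORD, 36, BOS), (38, ORD, 36, CDG), (38, ORD, 36, JFK), (38, ORD, 36, MIA)}.
Joining (Airport ⨝ Pilot) and Crew on code yields {(34, CDG, 16, BOS, 4650, SEA), (34, CDG, 16, CDG, 4420, CHI), (34, CDG, 16, IAD, 4050, NYC), (34, DEN, 34, BOS, 4650, SEA), (34, DEN, 34, CDG, 4420, CHI), (34, DEN, 34, IAD, 4050, NYC), (34, NRT, 24, BOS, 4650, SEA), (34, NRT, 24, CDG, 4420, CHI), (34, NRT, 24, IAD, 4050, NYC), (34, SEA, 25, BOS, 4650, SEA), (34, SEA, 25, CDG, 4420, CHI), (34, SEA, 25, IAD, 4050, NYC), (38, MIA, 16, BOS, 4650, SEA), (38, MIA, 16, CDG, 4420, CHI), (38, MIA, 16, JFK, 3050, SF), (38, MIA, 16, JFK, 400, DC), (38, MIA, 16, JFK, 400, SEA), (38, NRT, 17, BOS, 4650, SEA), (38, NRT, 17, CDG, 4420, CHI), (38, NRT, 17, JFK, 3050, SF), (38, NRT, 17, JFK, 400, DC), (38, NRT, 17, JFK, 400, SEA), (38, ORD, 36, BOS, 4650, SEA), (38, ORD, 36, CDG, 4420, CHI), (38, ORD, 36, JFK, 3050, SF), (38, ORD, 36, JFK, 400, DC), (38, ORD, 36, JFK, 400, SEA)}.
Apply σ_{src = DEN}; surviving tuples: {(34, DEN, 34, BOS, 4650, SEA), (34, DEN, 34, CDG, 4420, CHI), (34, DEN, 34, IAD, 4050, NYC)}
π[fno, code]: project onto (fno, code) → {(34, BOS), (34, CDG), (34, IAD)}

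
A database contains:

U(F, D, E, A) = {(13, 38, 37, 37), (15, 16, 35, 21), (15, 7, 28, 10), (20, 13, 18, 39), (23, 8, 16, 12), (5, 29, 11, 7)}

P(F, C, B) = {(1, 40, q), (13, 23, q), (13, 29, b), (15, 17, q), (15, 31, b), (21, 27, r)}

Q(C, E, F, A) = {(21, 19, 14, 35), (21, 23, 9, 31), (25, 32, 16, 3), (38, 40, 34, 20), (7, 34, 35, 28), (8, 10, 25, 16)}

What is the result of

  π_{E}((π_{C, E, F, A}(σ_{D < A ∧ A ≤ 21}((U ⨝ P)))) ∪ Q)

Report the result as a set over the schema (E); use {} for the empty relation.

U ⋈ P (natural join on F): {(13, 38, 37, 37, 23, q), (13, 38, 37, 37, 29, b), (15, 16, 35, 21, 17, q), (15, 16, 35, 21, 31, b), (15, 7, 28, 10, 17, q), (15, 7, 28, 10, 31, b)}
σ[D < A ∧ A ≤ 21]: keep tuples satisfying D < A ∧ A ≤ 21 → {(15, 16, 35, 21, 17, q), (15, 16, 35, 21, 31, b), (15, 7, 28, 10, 17, q), (15, 7, 28, 10, 31, b)}
π_{C, E, F, A} gives {(17, 28, 15, 10), (17, 35, 15, 21), (31, 28, 15, 10), (31, 35, 15, 21)}.
Union: {(17, 28, 15, 10), (17, 35, 15, 21), (31, 28, 15, 10), (31, 35, 15, 21)} with {(21, 19, 14, 35), (21, 23, 9, 31), (25, 32, 16, 3), (38, 40, 34, 20), (7, 34, 35, 28), (8, 10, 25, 16)} → {(17, 28, 15, 10), (17, 35, 15, 21), (21, 19, 14, 35), (21, 23, 9, 31), (25, 32, 16, 3), (31, 28, 15, 10), (31, 35, 15, 21), (38, 40, 34, 20), (7, 34, 35, 28), (8, 10, 25, 16)}
π_{E} gives {10, 19, 23, 28, 32, 34, 35, 40} (2 duplicate(s) eliminated).

{10, 19, 23, 28, 32, 34, 35, 40}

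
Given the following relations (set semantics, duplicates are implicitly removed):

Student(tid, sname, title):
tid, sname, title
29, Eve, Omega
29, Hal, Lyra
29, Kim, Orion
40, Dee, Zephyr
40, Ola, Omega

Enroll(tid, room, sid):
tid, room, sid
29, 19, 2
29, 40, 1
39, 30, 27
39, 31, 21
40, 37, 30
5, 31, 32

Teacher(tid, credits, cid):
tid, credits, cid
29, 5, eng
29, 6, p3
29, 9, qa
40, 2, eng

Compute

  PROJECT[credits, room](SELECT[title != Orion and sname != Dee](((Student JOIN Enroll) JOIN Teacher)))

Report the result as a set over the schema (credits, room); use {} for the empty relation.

{(2, 37), (5, 19), (5, 40), (6, 19), (6, 40), (9, 19), (9, 40)}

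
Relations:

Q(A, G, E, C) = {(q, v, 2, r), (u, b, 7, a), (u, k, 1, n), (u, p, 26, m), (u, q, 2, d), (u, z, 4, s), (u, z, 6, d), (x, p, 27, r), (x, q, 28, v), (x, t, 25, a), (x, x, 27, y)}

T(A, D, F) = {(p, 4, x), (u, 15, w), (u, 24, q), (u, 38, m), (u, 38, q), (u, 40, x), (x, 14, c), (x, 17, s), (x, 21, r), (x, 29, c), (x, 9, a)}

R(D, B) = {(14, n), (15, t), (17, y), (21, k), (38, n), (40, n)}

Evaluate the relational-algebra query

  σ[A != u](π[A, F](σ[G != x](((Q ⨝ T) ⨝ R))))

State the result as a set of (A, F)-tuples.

Natural join on A: {(u, b, 7, a, 15, w), (u, b, 7, a, 24, q), (u, b, 7, a, 38, m), (u, b, 7, a, 38, q), (u, b, 7, a, 40, x), (u, k, 1, n, 15, w), (u, k, 1, n, 24, q), (u, k, 1, n, 38, m), (u, k, 1, n, 38, q), (u, k, 1, n, 40, x), (u, p, 26, m, 15, w), (u, p, 26, m, 24, q), (u, p, 26, m, 38, m), (u, p, 26, m, 38, q), (u, p, 26, m, 40, x), (u, q, 2, d, 15, w), (u, q, 2, d, 24, q), (u, q, 2, d, 38, m), (u, q, 2, d, 38, q), (u, q, 2, d, 40, x), (u, z, 4, s, 15, w), (u, z, 4, s, 24, q), (u, z, 4, s, 38, m), (u, z, 4, s, 38, q), (u, z, 4, s, 40, x), (u, z, 6, d, 15, w), (u, z, 6, d, 24, q), (u, z, 6, d, 38, m), (u, z, 6, d, 38, q), (u, z, 6, d, 40, x), (x, p, 27, r, 14, c), (x, p, 27, r, 17, s), (x, p, 27, r, 21, r), (x, p, 27, r, 29, c), (x, p, 27, r, 9, a), (x, q, 28, v, 14, c), (x, q, 28, v, 17, s), (x, q, 28, v, 21, r), (x, q, 28, v, 29, c), (x, q, 28, v, 9, a), (x, t, 25, a, 14, c), (x, t, 25, a, 17, s), (x, t, 25, a, 21, r), (x, t, 25, a, 29, c), (x, t, 25, a, 9, a), (x, x, 27, y, 14, c), (x, x, 27, y, 17, s), (x, x, 27, y, 21, r), (x, x, 27, y, 29, c), (x, x, 27, y, 9, a)}
Natural join on D: {(u, b, 7, a, 15, w, t), (u, b, 7, a, 38, m, n), (u, b, 7, a, 38, q, n), (u, b, 7, a, 40, x, n), (u, k, 1, n, 15, w, t), (u, k, 1, n, 38, m, n), (u, k, 1, n, 38, q, n), (u, k, 1, n, 40, x, n), (u, p, 26, m, 15, w, t), (u, p, 26, m, 38, m, n), (u, p, 26, m, 38, q, n), (u, p, 26, m, 40, x, n), (u, q, 2, d, 15, w, t), (u, q, 2, d, 38, m, n), (u, q, 2, d, 38, q, n), (u, q, 2, d, 40, x, n), (u, z, 4, s, 15, w, t), (u, z, 4, s, 38, m, n), (u, z, 4, s, 38, q, n), (u, z, 4, s, 40, x, n), (u, z, 6, d, 15, w, t), (u, z, 6, d, 38, m, n), (u, z, 6, d, 38, q, n), (u, z, 6, d, 40, x, n), (x, p, 27, r, 14, c, n), (x, p, 27, r, 17, s, y), (x, p, 27, r, 21, r, k), (x, q, 28, v, 14, c, n), (x, q, 28, v, 17, s, y), (x, q, 28, v, 21, r, k), (x, t, 25, a, 14, c, n), (x, t, 25, a, 17, s, y), (x, t, 25, a, 21, r, k), (x, x, 27, y, 14, c, n), (x, x, 27, y, 17, s, y), (x, x, 27, y, 21, r, k)}
Filtering on G != x leaves {(u, b, 7, a, 15, w, t), (u, b, 7, a, 38, m, n), (u, b, 7, a, 38, q, n), (u, b, 7, a, 40, x, n), (u, k, 1, n, 15, w, t), (u, k, 1, n, 38, m, n), (u, k, 1, n, 38, q, n), (u, k, 1, n, 40, x, n), (u, p, 26, m, 15, w, t), (u, p, 26, m, 38, m, n), (u, p, 26, m, 38, q, n), (u, p, 26, m, 40, x, n), (u, q, 2, d, 15, w, t), (u, q, 2, d, 38, m, n), (u, q, 2, d, 38, q, n), (u, q, 2, d, 40, x, n), (u, z, 4, s, 15, w, t), (u, z, 4, s, 38, m, n), (u, z, 4, s, 38, q, n), (u, z, 4, s, 40, x, n), (u, z, 6, d, 15, w, t), (u, z, 6, d, 38, m, n), (u, z, 6, d, 38, q, n), (u, z, 6, d, 40, x, n), (x, p, 27, r, 14, c, n), (x, p, 27, r, 17, s, y), (x, p, 27, r, 21, r, k), (x, q, 28, v, 14, c, n), (x, q, 28, v, 17, s, y), (x, q, 28, v, 21, r, k), (x, t, 25, a, 14, c, n), (x, t, 25, a, 17, s, y), (x, t, 25, a, 21, r, k)}.
Keep only column(s) A, F (26 duplicate(s) eliminated): {(u, m), (u, q), (u, w), (u, x), (x, c), (x, r), (x, s)}
Filtering on A != u leaves {(x, c), (x, r), (x, s)}.

{(x, c), (x, r), (x, s)}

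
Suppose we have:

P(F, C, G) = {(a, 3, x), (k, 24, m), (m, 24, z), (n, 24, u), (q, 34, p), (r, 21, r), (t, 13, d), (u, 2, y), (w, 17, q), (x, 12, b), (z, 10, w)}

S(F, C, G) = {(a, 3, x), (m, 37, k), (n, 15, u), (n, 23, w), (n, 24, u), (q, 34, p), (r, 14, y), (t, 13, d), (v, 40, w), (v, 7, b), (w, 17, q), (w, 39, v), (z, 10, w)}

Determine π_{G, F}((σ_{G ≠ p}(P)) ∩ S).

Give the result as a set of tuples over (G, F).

Apply σ_{G ≠ p}; surviving tuples: {(a, 3, x), (k, 24, m), (m, 24, z), (n, 24, u), (r, 21, r), (t, 13, d), (u, 2, y), (w, 17, q), (x, 12, b), (z, 10, w)}
Taking the intersection: {(a, 3, x), (n, 24, u), (t, 13, d), (w, 17, q), (z, 10, w)}
π_{G, F} gives {(d, t), (q, w), (u, n), (w, z), (x, a)}.

{(d, t), (q, w), (u, n), (w, z), (x, a)}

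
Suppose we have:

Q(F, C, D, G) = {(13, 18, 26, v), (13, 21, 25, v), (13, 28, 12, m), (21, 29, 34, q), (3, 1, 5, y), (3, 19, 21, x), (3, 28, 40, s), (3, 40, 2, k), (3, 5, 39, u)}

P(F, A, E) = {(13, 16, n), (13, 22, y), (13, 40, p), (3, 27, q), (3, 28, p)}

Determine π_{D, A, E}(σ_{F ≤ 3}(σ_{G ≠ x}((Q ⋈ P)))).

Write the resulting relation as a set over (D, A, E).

Joining Q and P on F yields {(13, 18, 26, v, 16, n), (13, 18, 26, v, 22, y), (13, 18, 26, v, 40, p), (13, 21, 25, v, 16, n), (13, 21, 25, v, 22, y), (13, 21, 25, v, 40, p), (13, 28, 12, m, 16, n), (13, 28, 12, m, 22, y), (13, 28, 12, m, 40, p), (3, 1, 5, y, 27, q), (3, 1, 5, y, 28, p), (3, 19, 21, x, 27, q), (3, 19, 21, x, 28, p), (3, 28, 40, s, 27, q), (3, 28, 40, s, 28, p), (3, 40, 2, k, 27, q), (3, 40, 2, k, 28, p), (3, 5, 39, u, 27, q), (3, 5, 39, u, 28, p)}.
σ[G ≠ x]: keep tuples satisfying G ≠ x → {(13, 18, 26, v, 16, n), (13, 18, 26, v, 22, y), (13, 18, 26, v, 40, p), (13, 21, 25, v, 16, n), (13, 21, 25, v, 22, y), (13, 21, 25, v, 40, p), (13, 28, 12, m, 16, n), (13, 28, 12, m, 22, y), (13, 28, 12, m, 40, p), (3, 1, 5, y, 27, q), (3, 1, 5, y, 28, p), (3, 28, 40, s, 27, q), (3, 28, 40, s, 28, p), (3, 40, 2, k, 27, q), (3, 40, 2, k, 28, p), (3, 5, 39, u, 27, q), (3, 5, 39, u, 28, p)}
σ[F ≤ 3]: keep tuples satisfying F ≤ 3 → {(3, 1, 5, y, 27, q), (3, 1, 5, y, 28, p), (3, 28, 40, s, 27, q), (3, 28, 40, s, 28, p), (3, 40, 2, k, 27, q), (3, 40, 2, k, 28, p), (3, 5, 39, u, 27, q), (3, 5, 39, u, 28, p)}
π_{D, A, E} gives {(2, 27, q), (2, 28, p), (39, 27, q), (39, 28, p), (40, 27, q), (40, 28, p), (5, 27, q), (5, 28, p)}.

{(2, 27, q), (2, 28, p), (39, 27, q), (39, 28, p), (40, 27, q), (40, 28, p), (5, 27, q), (5, 28, p)}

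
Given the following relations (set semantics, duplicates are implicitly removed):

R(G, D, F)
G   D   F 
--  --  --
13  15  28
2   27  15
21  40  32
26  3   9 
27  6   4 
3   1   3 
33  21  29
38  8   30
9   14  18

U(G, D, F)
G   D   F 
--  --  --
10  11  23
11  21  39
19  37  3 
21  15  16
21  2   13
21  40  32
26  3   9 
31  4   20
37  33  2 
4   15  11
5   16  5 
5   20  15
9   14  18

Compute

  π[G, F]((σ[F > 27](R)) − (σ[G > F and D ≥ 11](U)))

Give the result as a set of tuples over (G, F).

Filtering on F > 27 leaves {(13, 15, 28), (21, 40, 32), (33, 21, 29), (38, 8, 30)}.
Filtering on G > F and D ≥ 11 leaves {(19, 37, 3), (21, 15, 16), (37, 33, 2)}.
Taking the difference: {(13, 15, 28), (21, 40, 32), (33, 21, 29), (38, 8, 30)}
Keep only column(s) G, F: {(13, 28), (21, 32), (33, 29), (38, 30)}

{(13, 28), (21, 32), (33, 29), (38, 30)}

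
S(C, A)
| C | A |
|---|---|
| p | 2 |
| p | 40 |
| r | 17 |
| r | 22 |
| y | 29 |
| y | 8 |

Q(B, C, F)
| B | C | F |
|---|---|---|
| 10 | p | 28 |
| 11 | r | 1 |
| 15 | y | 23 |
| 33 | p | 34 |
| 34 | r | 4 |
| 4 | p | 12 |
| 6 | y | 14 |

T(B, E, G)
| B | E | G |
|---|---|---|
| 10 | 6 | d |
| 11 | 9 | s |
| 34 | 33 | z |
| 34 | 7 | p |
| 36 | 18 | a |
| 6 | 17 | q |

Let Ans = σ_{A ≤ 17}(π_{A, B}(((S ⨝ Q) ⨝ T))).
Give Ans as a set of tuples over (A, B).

{(17, 11), (17, 34), (2, 10), (8, 6)}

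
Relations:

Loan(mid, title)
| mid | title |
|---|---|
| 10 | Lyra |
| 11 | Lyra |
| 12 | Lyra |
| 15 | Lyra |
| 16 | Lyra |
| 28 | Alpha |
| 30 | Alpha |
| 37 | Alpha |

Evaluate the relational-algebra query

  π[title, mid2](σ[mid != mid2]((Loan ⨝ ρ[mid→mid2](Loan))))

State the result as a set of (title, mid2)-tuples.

ρ[mid→mid2]: schema becomes (mid2, title); tuples unchanged.
Joining Loan and ρ[mid→mid2](Loan) on title yields {(10, Lyra, 10), (10, Lyra, 11), (10, Lyra, 12), (10, Lyra, 15), (10, Lyra, 16), (11, Lyra, 10), (11, Lyra, 11), (11, Lyra, 12), (11, Lyra, 15), (11, Lyra, 16), (12, Lyra, 10), (12, Lyra, 11), (12, Lyra, 12), (12, Lyra, 15), (12, Lyra, 16), (15, Lyra, 10), (15, Lyra, 11), (15, Lyra, 12), (15, Lyra, 15), (15, Lyra, 16), (16, Lyra, 10), (16, Lyra, 11), (16, Lyra, 12), (16, Lyra, 15), (16, Lyra, 16), (28, Alpha, 28), (28, Alpha, 30), (28, Alpha, 37), (30, Alpha, 28), (30, Alpha, 30), (30, Alpha, 37), (37, Alpha, 28), (37, Alpha, 30), (37, Alpha, 37)}.
σ[mid != mid2]: keep tuples satisfying mid != mid2 → {(10, Lyra, 11), (10, Lyra, 12), (10, Lyra, 15), (10, Lyra, 16), (11, Lyra, 10), (11, Lyra, 12), (11, Lyra, 15), (11, Lyra, 16), (12, Lyra, 10), (12, Lyra, 11), (12, Lyra, 15), (12, Lyra, 16), (15, Lyra, 10), (15, Lyra, 11), (15, Lyra, 12), (15, Lyra, 16), (16, Lyra, 10), (16, Lyra, 11), (16, Lyra, 12), (16, Lyra, 15), (28, Alpha, 30), (28, Alpha, 37), (30, Alpha, 28), (30, Alpha, 37), (37, Alpha, 28), (37, Alpha, 30)}
π_{title, mid2} gives {(Alpha, 28), (Alpha, 30), (Alpha, 37), (Lyra, 10), (Lyra, 11), (Lyra, 12), (Lyra, 15), (Lyra, 16)} (18 duplicate(s) eliminated).

{(Alpha, 28), (Alpha, 30), (Alpha, 37), (Lyra, 10), (Lyra, 11), (Lyra, 12), (Lyra, 15), (Lyra, 16)}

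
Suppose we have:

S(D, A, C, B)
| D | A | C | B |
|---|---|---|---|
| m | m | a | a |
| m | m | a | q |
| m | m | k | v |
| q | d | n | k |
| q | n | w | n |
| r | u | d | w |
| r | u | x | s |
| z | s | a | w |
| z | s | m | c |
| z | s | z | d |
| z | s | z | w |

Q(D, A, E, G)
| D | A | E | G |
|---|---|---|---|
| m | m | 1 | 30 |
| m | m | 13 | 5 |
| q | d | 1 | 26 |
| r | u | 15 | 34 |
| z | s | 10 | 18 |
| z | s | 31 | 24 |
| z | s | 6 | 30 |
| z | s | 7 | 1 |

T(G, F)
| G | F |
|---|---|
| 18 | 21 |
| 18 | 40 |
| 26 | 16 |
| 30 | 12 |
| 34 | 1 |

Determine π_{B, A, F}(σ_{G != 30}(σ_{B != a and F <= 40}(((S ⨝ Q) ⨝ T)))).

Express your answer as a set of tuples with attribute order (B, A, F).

{(c, s, 21), (c, s, 40), (d, s, 21), (d, s, 40), (k, d, 16), (s, u, 1), (w, s, 21), (w, s, 40), (w, u, 1)}

Natural join on D, A: {(m, m, a, a, 1, 30), (m, m, a, a, 13, 5), (m, m, a, q, 1, 30), (m, m, a, q, 13, 5), (m, m, k, v, 1, 30), (m, m, k, v, 13, 5), (q, d, n, k, 1, 26), (r, u, d, w, 15, 34), (r, u, x, s, 15, 34), (z, s, a, w, 10, 18), (z, s, a, w, 31, 24), (z, s, a, w, 6, 30), (z, s, a, w, 7, 1), (z, s, m, c, 10, 18), (z, s, m, c, 31, 24), (z, s, m, c, 6, 30), (z, s, m, c, 7, 1), (z, s, z, d, 10, 18), (z, s, z, d, 31, 24), (z, s, z, d, 6, 30), (z, s, z, d, 7, 1), (z, s, z, w, 10, 18), (z, s, z, w, 31, 24), (z, s, z, w, 6, 30), (z, s, z, w, 7, 1)}
Natural join on G: {(m, m, a, a, 1, 30, 12), (m, m, a, q, 1, 30, 12), (m, m, k, v, 1, 30, 12), (q, d, n, k, 1, 26, 16), (r, u, d, w, 15, 34, 1), (r, u, x, s, 15, 34, 1), (z, s, a, w, 10, 18, 21), (z, s, a, w, 10, 18, 40), (z, s, a, w, 6, 30, 12), (z, s, m, c, 10, 18, 21), (z, s, m, c, 10, 18, 40), (z, s, m, c, 6, 30, 12), (z, s, z, d, 10, 18, 21), (z, s, z, d, 10, 18, 40), (z, s, z, d, 6, 30, 12), (z, s, z, w, 10, 18, 21), (z, s, z, w, 10, 18, 40), (z, s, z, w, 6, 30, 12)}
Selection B != a and F <= 40: {(m, m, a, q, 1, 30, 12), (m, m, k, v, 1, 30, 12), (q, d, n, k, 1, 26, 16), (r, u, d, w, 15, 34, 1), (r, u, x, s, 15, 34, 1), (z, s, a, w, 10, 18, 21), (z, s, a, w, 10, 18, 40), (z, s, a, w, 6, 30, 12), (z, s, m, c, 10, 18, 21), (z, s, m, c, 10, 18, 40), (z, s, m, c, 6, 30, 12), (z, s, z, d, 10, 18, 21), (z, s, z, d, 10, 18, 40), (z, s, z, d, 6, 30, 12), (z, s, z, w, 10, 18, 21), (z, s, z, w, 10, 18, 40), (z, s, z, w, 6, 30, 12)}
Selection G != 30: {(q, d, n, k, 1, 26, 16), (r, u, d, w, 15, 34, 1), (r, u, x, s, 15, 34, 1), (z, s, a, w, 10, 18, 21), (z, s, a, w, 10, 18, 40), (z, s, m, c, 10, 18, 21), (z, s, m, c, 10, 18, 40), (z, s, z, d, 10, 18, 21), (z, s, z, d, 10, 18, 40), (z, s, z, w, 10, 18, 21), (z, s, z, w, 10, 18, 40)}
π_{B, A, F} gives {(c, s, 21), (c, s, 40), (d, s, 21), (d, s, 40), (k, d, 16), (s, u, 1), (w, s, 21), (w, s, 40), (w, u, 1)} (2 duplicate(s) eliminated).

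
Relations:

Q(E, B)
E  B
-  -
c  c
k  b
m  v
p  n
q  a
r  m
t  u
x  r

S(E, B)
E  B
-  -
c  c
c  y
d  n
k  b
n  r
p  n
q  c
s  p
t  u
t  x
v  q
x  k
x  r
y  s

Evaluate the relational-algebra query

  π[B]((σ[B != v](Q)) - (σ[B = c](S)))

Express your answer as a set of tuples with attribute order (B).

{a, b, m, n, r, u}

Filtering on B != v leaves {(c, c), (k, b), (p, n), (q, a), (r, m), (t, u), (x, r)}.
Filtering on B = c leaves {(c, c), (q, c)}.
Taking the difference: {(k, b), (p, n), (q, a), (r, m), (t, u), (x, r)}
π_{B} gives {a, b, m, n, r, u}.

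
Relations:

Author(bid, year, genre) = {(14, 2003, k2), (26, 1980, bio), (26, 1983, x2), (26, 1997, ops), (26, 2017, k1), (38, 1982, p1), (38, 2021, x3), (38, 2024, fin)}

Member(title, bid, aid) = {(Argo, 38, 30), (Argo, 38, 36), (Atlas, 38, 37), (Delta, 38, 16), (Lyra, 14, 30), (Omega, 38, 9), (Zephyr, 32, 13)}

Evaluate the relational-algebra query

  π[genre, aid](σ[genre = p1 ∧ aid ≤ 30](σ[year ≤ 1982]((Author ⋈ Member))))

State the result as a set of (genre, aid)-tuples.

{(p1, 16), (p1, 30), (p1, 9)}

Joining Author and Member on bid yields {(14, 2003, k2, Lyra, 30), (38, 1982, p1, Argo, 30), (38, 1982, p1, Argo, 36), (38, 1982, p1, Atlas, 37), (38, 1982, p1, Delta, 16), (38, 1982, p1, Omega, 9), (38, 2021, x3, Argo, 30), (38, 2021, x3, Argo, 36), (38, 2021, x3, Atlas, 37), (38, 2021, x3, Delta, 16), (38, 2021, x3, Omega, 9), (38, 2024, fin, Argo, 30), (38, 2024, fin, Argo, 36), (38, 2024, fin, Atlas, 37), (38, 2024, fin, Delta, 16), (38, 2024, fin, Omega, 9)}.
Apply σ_{year ≤ 1982}; surviving tuples: {(38, 1982, p1, Argo, 30), (38, 1982, p1, Argo, 36), (38, 1982, p1, Atlas, 37), (38, 1982, p1, Delta, 16), (38, 1982, p1, Omega, 9)}
Apply σ_{genre = p1 ∧ aid ≤ 30}; surviving tuples: {(38, 1982, p1, Argo, 30), (38, 1982, p1, Delta, 16), (38, 1982, p1, Omega, 9)}
Keep only column(s) genre, aid: {(p1, 16), (p1, 30), (p1, 9)}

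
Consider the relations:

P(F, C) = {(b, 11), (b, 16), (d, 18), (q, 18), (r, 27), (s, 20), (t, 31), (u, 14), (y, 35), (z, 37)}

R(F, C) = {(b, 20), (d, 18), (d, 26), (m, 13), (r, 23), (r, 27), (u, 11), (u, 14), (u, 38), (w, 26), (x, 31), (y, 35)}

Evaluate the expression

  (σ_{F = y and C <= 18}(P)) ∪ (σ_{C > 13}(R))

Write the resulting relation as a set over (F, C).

{(b, 20), (d, 18), (d, 26), (r, 23), (r, 27), (u, 14), (u, 38), (w, 26), (x, 31), (y, 35)}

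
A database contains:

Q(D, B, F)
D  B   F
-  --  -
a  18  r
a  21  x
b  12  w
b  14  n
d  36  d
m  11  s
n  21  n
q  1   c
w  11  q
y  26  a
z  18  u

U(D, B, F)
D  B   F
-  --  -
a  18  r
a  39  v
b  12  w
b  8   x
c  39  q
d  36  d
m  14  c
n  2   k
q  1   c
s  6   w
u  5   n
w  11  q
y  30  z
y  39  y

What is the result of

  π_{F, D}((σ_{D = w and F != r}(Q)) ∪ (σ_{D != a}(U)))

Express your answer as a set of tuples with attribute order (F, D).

σ[D = w and F != r]: keep tuples satisfying D = w and F != r → {(w, 11, q)}
σ[D != a]: keep tuples satisfying D != a → {(b, 12, w), (b, 8, x), (c, 39, q), (d, 36, d), (m, 14, c), (n, 2, k), (q, 1, c), (s, 6, w), (u, 5, n), (w, 11, q), (y, 30, z), (y, 39, y)}
Set union of the two operands is {(b, 12, w), (b, 8, x), (c, 39, q), (d, 36, d), (m, 14, c), (n, 2, k), (q, 1, c), (s, 6, w), (u, 5, n), (w, 11, q), (y, 30, z), (y, 39, y)}.
π_{F, D} gives {(c, m), (c, q), (d, d), (k, n), (n, u), (q, c), (q, w), (w, b), (w, s), (x, b), (y, y), (z, y)}.

{(c, m), (c, q), (d, d), (k, n), (n, u), (q, c), (q, w), (w, b), (w, s), (x, b), (y, y), (z, y)}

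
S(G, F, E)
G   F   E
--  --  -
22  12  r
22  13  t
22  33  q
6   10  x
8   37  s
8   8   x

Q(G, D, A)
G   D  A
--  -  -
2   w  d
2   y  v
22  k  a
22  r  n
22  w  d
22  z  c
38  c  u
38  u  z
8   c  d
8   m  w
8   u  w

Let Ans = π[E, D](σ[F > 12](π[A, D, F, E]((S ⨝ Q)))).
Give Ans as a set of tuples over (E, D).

Natural join on G: {(22, 12, r, k, a), (22, 12, r, r, n), (22, 12, r, w, d), (22, 12, r, z, c), (22, 13, t, k, a), (22, 13, t, r, n), (22, 13, t, w, d), (22, 13, t, z, c), (22, 33, q, k, a), (22, 33, q, r, n), (22, 33, q, w, d), (22, 33, q, z, c), (8, 37, s, c, d), (8, 37, s, m, w), (8, 37, s, u, w), (8, 8, x, c, d), (8, 8, x, m, w), (8, 8, x, u, w)}
π_{A, D, F, E} gives {(a, k, 12, r), (a, k, 13, t), (a, k, 33, q), (c, z, 12, r), (c, z, 13, t), (c, z, 33, q), (d, c, 37, s), (d, c, 8, x), (d, w, 12, r), (d, w, 13, t), (d, w, 33, q), (n, r, 12, r), (n, r, 13, t), (n, r, 33, q), (w, m, 37, s), (w, m, 8, x), (w, u, 37, s), (w, u, 8, x)}.
Apply σ_{F > 12}; surviving tuples: {(a, k, 13, t), (a, k, 33, q), (c, z, 13, t), (c, z, 33, q), (d, c, 37, s), (d, w, 13, t), (d, w, 33, q), (n, r, 13, t), (n, r, 33, q), (w, m, 37, s), (w, u, 37, s)}
π_{E, D} gives {(q, k), (q, r), (q, w), (q, z), (s, c), (s, m), (s, u), (t, k), (t, r), (t, w), (t, z)}.

{(q, k), (q, r), (q, w), (q, z), (s, c), (s, m), (s, u), (t, k), (t, r), (t, w), (t, z)}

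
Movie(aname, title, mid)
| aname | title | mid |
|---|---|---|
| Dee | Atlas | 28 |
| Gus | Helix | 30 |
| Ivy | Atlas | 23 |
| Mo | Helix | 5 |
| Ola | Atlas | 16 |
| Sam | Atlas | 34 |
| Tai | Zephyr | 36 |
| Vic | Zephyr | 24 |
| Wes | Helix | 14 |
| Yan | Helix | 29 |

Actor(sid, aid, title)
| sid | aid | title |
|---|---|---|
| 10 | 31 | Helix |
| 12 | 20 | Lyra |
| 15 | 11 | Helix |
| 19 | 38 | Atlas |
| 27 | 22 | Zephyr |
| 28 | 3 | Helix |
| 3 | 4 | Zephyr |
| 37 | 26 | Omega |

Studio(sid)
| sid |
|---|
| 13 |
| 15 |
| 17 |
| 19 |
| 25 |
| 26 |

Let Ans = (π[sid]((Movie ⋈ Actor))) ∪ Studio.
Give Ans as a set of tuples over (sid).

Natural join on title: {(Dee, Atlas, 28, 19, 38), (Gus, Helix, 30, 10, 31), (Gus, Helix, 30, 15, 11), (Gus, Helix, 30, 28, 3), (Ivy, Atlas, 23, 19, 38), (Mo, Helix, 5, 10, 31), (Mo, Helix, 5, 15, 11), (Mo, Helix, 5, 28, 3), (Ola, Atlas, 16, 19, 38), (Sam, Atlas, 34, 19, 38), (Tai, Zephyr, 36, 27, 22), (Tai, Zephyr, 36, 3, 4), (Vic, Zephyr, 24, 27, 22), (Vic, Zephyr, 24, 3, 4), (Wes, Helix, 14, 10, 31), (Wes, Helix, 14, 15, 11), (Wes, Helix, 14, 28, 3), (Yan, Helix, 29, 10, 31), (Yan, Helix, 29, 15, 11), (Yan, Helix, 29, 28, 3)}
Keep only column(s) sid (14 duplicate(s) eliminated): {10, 15, 19, 27, 28, 3}
Taking the union: {10, 13, 15, 17, 19, 25, 26, 27, 28, 3}

{10, 13, 15, 17, 19, 25, 26, 27, 28, 3}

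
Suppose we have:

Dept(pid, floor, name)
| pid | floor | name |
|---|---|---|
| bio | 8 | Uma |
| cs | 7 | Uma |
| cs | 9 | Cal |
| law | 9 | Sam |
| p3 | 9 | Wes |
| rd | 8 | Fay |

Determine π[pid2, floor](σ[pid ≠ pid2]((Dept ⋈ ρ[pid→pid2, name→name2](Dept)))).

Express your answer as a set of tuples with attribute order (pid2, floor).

ρ[pid→pid2, name→name2]: schema becomes (pid2, floor, name2); tuples unchanged.
Dept ⋈ ρ[pid→pid2, name→name2](Dept) (natural join on floor): {(bio, 8, Uma, bio, Uma), (bio, 8, Uma, rd, Fay), (cs, 7, Uma, cs, Uma), (cs, 9, Cal, cs, Cal), (cs, 9, Cal, law, Sam), (cs, 9, Cal, p3, Wes), (law, 9, Sam, cs, Cal), (law, 9, Sam, law, Sam), (law, 9, Sam, p3, Wes), (p3, 9, Wes, cs, Cal), (p3, 9, Wes, law, Sam), (p3, 9, Wes, p3, Wes), (rd, 8, Fay, bio, Uma), (rd, 8, Fay, rd, Fay)}
Filtering on pid ≠ pid2 leaves {(bio, 8, Uma, rd, Fay), (cs, 9, Cal, law, Sam), (cs, 9, Cal, p3, Wes), (law, 9, Sam, cs, Cal), (law, 9, Sam, p3, Wes), (p3, 9, Wes, cs, Cal), (p3, 9, Wes, law, Sam), (rd, 8, Fay, bio, Uma)}.
π[pid2, floor]: project onto (pid2, floor) (3 duplicate(s) eliminated) → {(bio, 8), (cs, 9), (law, 9), (p3, 9), (rd, 8)}

{(bio, 8), (cs, 9), (law, 9), (p3, 9), (rd, 8)}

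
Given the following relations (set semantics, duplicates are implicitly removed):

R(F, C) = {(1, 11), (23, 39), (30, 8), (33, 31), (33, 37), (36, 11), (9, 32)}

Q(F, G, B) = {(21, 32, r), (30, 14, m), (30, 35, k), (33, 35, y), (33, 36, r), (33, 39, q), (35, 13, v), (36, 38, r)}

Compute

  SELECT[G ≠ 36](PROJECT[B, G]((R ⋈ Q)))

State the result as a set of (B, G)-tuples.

Natural join on F: {(30, 8, 14, m), (30, 8, 35, k), (33, 31, 35, y), (33, 31, 36, r), (33, 31, 39, q), (33, 37, 35, y), (33, 37, 36, r), (33, 37, 39, q), (36, 11, 38, r)}
π[B, G]: project onto (B, G) (3 duplicate(s) eliminated) → {(k, 35), (m, 14), (q, 39), (r, 36), (r, 38), (y, 35)}
Filtering on G ≠ 36 leaves {(k, 35), (m, 14), (q, 39), (r, 38), (y, 35)}.

{(k, 35), (m, 14), (q, 39), (r, 38), (y, 35)}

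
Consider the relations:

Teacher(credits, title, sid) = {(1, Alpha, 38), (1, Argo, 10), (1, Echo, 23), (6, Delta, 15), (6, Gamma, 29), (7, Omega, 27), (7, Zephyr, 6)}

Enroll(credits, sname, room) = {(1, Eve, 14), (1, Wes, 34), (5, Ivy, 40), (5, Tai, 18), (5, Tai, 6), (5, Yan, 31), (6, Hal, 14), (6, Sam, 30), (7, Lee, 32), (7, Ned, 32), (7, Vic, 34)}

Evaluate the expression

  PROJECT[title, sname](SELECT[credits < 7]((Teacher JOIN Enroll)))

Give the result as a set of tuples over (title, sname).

{(Alpha, Eve), (Alpha, Wes), (Argo, Eve), (Argo, Wes), (Delta, Hal), (Delta, Sam), (Echo, Eve), (Echo, Wes), (Gamma, Hal), (Gamma, Sam)}

Joining Teacher and Enroll on credits yields {(1, Alpha, 38, Eve, 14), (1, Alpha, 38, Wes, 34), (1, Argo, 10, Eve, 14), (1, Argo, 10, Wes, 34), (1, Echo, 23, Eve, 14), (1, Echo, 23, Wes, 34), (6, Delta, 15, Hal, 14), (6, Delta, 15, Sam, 30), (6, Gamma, 29, Hal, 14), (6, Gamma, 29, Sam, 30), (7, Omega, 27, Lee, 32), (7, Omega, 27, Ned, 32), (7, Omega, 27, Vic, 34), (7, Zephyr, 6, Lee, 32), (7, Zephyr, 6, Ned, 32), (7, Zephyr, 6, Vic, 34)}.
Apply σ_{credits < 7}; surviving tuples: {(1, Alpha, 38, Eve, 14), (1, Alpha, 38, Wes, 34), (1, Argo, 10, Eve, 14), (1, Argo, 10, Wes, 34), (1, Echo, 23, Eve, 14), (1, Echo, 23, Wes, 34), (6, Delta, 15, Hal, 14), (6, Delta, 15, Sam, 30), (6, Gamma, 29, Hal, 14), (6, Gamma, 29, Sam, 30)}
Projecting to title, sname: {(Alpha, Eve), (Alpha, Wes), (Argo, Eve), (Argo, Wes), (Delta, Hal), (Delta, Sam), (Echo, Eve), (Echo, Wes), (Gamma, Hal), (Gamma, Sam)}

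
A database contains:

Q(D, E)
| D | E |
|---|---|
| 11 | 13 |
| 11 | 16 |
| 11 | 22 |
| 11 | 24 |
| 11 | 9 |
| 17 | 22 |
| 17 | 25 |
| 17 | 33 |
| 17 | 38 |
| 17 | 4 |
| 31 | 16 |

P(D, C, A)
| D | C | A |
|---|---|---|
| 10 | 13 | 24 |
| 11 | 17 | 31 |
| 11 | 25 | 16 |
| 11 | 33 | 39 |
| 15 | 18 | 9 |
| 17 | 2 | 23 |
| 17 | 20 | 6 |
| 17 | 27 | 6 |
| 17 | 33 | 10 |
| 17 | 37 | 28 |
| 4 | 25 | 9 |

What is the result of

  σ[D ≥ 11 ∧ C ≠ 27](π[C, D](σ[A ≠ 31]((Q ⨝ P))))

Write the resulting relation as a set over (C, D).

{(2, 17), (20, 17), (25, 11), (33, 11), (33, 17), (37, 17)}

Q ⋈ P (natural join on D): {(11, 13, 17, 31), (11, 13, 25, 16), (11, 13, 33, 39), (11, 16, 17, 31), (11, 16, 25, 16), (11, 16, 33, 39), (11, 22, 17, 31), (11, 22, 25, 16), (11, 22, 33, 39), (11, 24, 17, 31), (11, 24, 25, 16), (11, 24, 33, 39), (11, 9, 17, 31), (11, 9, 25, 16), (11, 9, 33, 39), (17, 22, 2, 23), (17, 22, 20, 6), (17, 22, 27, 6), (17, 22, 33, 10), (17, 22, 37, 28), (17, 25, 2, 23), (17, 25, 20, 6), (17, 25, 27, 6), (17, 25, 33, 10), (17, 25, 37, 28), (17, 33, 2, 23), (17, 33, 20, 6), (17, 33, 27, 6), (17, 33, 33, 10), (17, 33, 37, 28), (17, 38, 2, 23), (17, 38, 20, 6), (17, 38, 27, 6), (17, 38, 33, 10), (17, 38, 37, 28), (17, 4, 2, 23), (17, 4, 20, 6), (17, 4, 27, 6), (17, 4, 33, 10), (17, 4, 37, 28)}
σ[A ≠ 31]: keep tuples satisfying A ≠ 31 → {(11, 13, 25, 16), (11, 13, 33, 39), (11, 16, 25, 16), (11, 16, 33, 39), (11, 22, 25, 16), (11, 22, 33, 39), (11, 24, 25, 16), (11, 24, 33, 39), (11, 9, 25, 16), (11, 9, 33, 39), (17, 22, 2, 23), (17, 22, 20, 6), (17, 22, 27, 6), (17, 22, 33, 10), (17, 22, 37, 28), (17, 25, 2, 23), (17, 25, 20, 6), (17, 25, 27, 6), (17, 25, 33, 10), (17, 25, 37, 28), (17, 33, 2, 23), (17, 33, 20, 6), (17, 33, 27, 6), (17, 33, 33, 10), (17, 33, 37, 28), (17, 38, 2, 23), (17, 38, 20, 6), (17, 38, 27, 6), (17, 38, 33, 10), (17, 38, 37, 28), (17, 4, 2, 23), (17, 4, 20, 6), (17, 4, 27, 6), (17, 4, 33, 10), (17, 4, 37, 28)}
Keep only column(s) C, D (28 duplicate(s) eliminated): {(2, 17), (20, 17), (25, 11), (27, 17), (33, 11), (33, 17), (37, 17)}
σ[D ≥ 11 ∧ C ≠ 27]: keep tuples satisfying D ≥ 11 ∧ C ≠ 27 → {(2, 17), (20, 17), (25, 11), (33, 11), (33, 17), (37, 17)}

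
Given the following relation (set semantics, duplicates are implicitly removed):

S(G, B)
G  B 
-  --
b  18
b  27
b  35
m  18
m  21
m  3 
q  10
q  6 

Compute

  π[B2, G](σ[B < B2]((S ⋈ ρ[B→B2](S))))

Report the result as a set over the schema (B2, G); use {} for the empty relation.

{(10, q), (18, m), (21, m), (27, b), (35, b)}

ρ[B→B2]: schema becomes (G, B2); tuples unchanged.
S ⋈ ρ[B→B2](S) (natural join on G): {(b, 18, 18), (b, 18, 27), (b, 18, 35), (b, 27, 18), (b, 27, 27), (b, 27, 35), (b, 35, 18), (b, 35, 27), (b, 35, 35), (m, 18, 18), (m, 18, 21), (m, 18, 3), (m, 21, 18), (m, 21, 21), (m, 21, 3), (m, 3, 18), (m, 3, 21), (m, 3, 3), (q, 10, 10), (q, 10, 6), (q, 6, 10), (q, 6, 6)}
Apply σ_{B < B2}; surviving tuples: {(b, 18, 27), (b, 18, 35), (b, 27, 35), (m, 18, 21), (m, 3, 18), (m, 3, 21), (q, 6, 10)}
Keep only column(s) B2, G (2 duplicate(s) eliminated): {(10, q), (18, m), (21, m), (27, b), (35, b)}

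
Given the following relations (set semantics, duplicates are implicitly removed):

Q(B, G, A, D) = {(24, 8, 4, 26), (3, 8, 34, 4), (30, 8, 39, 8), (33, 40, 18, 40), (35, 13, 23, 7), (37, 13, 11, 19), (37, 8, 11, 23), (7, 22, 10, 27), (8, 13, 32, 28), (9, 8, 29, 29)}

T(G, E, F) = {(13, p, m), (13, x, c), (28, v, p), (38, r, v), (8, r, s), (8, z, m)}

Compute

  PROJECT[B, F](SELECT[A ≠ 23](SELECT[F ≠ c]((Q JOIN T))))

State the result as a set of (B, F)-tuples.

{(24, m), (24, s), (3, m), (3, s), (30, m), (30, s), (37, m), (37, s), (8, m), (9, m), (9, s)}

Q ⋈ T (natural join on G): {(24, 8, 4, 26, r, s), (24, 8, 4, 26, z, m), (3, 8, 34, 4, r, s), (3, 8, 34, 4, z, m), (30, 8, 39, 8, r, s), (30, 8, 39, 8, z, m), (35, 13, 23, 7, p, m), (35, 13, 23, 7, x, c), (37, 13, 11, 19, p, m), (37, 13, 11, 19, x, c), (37, 8, 11, 23, r, s), (37, 8, 11, 23, z, m), (8, 13, 32, 28, p, m), (8, 13, 32, 28, x, c), (9, 8, 29, 29, r, s), (9, 8, 29, 29, z, m)}
Apply σ_{F ≠ c}; surviving tuples: {(24, 8, 4, 26, r, s), (24, 8, 4, 26, z, m), (3, 8, 34, 4, r, s), (3, 8, 34, 4, z, m), (30, 8, 39, 8, r, s), (30, 8, 39, 8, z, m), (35, 13, 23, 7, p, m), (37, 13, 11, 19, p, m), (37, 8, 11, 23, r, s), (37, 8, 11, 23, z, m), (8, 13, 32, 28, p, m), (9, 8, 29, 29, r, s), (9, 8, 29, 29, z, m)}
Apply σ_{A ≠ 23}; surviving tuples: {(24, 8, 4, 26, r, s), (24, 8, 4, 26, z, m), (3, 8, 34, 4, r, s), (3, 8, 34, 4, z, m), (30, 8, 39, 8, r, s), (30, 8, 39, 8, z, m), (37, 13, 11, 19, p, m), (37, 8, 11, 23, r, s), (37, 8, 11, 23, z, m), (8, 13, 32, 28, p, m), (9, 8, 29, 29, r, s), (9, 8, 29, 29, z, m)}
Keep only column(s) B, F (1 duplicate(s) eliminated): {(24, m), (24, s), (3, m), (3, s), (30, m), (30, s), (37, m), (37, s), (8, m), (9, m), (9, s)}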